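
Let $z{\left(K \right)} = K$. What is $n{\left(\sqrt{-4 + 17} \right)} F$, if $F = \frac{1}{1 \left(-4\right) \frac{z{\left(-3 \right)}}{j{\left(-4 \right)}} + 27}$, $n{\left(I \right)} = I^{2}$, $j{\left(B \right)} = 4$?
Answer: $\frac{13}{30} \approx 0.43333$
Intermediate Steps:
$F = \frac{1}{30}$ ($F = \frac{1}{1 \left(-4\right) \left(- \frac{3}{4}\right) + 27} = \frac{1}{- 4 \left(\left(-3\right) \frac{1}{4}\right) + 27} = \frac{1}{\left(-4\right) \left(- \frac{3}{4}\right) + 27} = \frac{1}{3 + 27} = \frac{1}{30} \approx 0.033333$)
$n{\left(\sqrt{-4 + 17} \right)} F = \left(\sqrt{-4 + 17}\right)^{2} \cdot \frac{1}{30} = \left(\sqrt{13}\right)^{2} \cdot \frac{1}{30} = 13 \cdot \frac{1}{30} = \frac{13}{30}$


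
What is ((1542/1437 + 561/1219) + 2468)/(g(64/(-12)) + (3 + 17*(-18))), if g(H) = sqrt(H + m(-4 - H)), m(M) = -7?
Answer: -1310744324277/160843705064 - 1441962953*I*sqrt(111)/160843705064 ≈ -8.1492 - 0.094452*I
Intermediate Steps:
g(H) = sqrt(-7 + H) (g(H) = sqrt(H - 7) = sqrt(-7 + H))
((1542/1437 + 561/1219) + 2468)/(g(64/(-12)) + (3 + 17*(-18))) = ((1542/1437 + 561/1219) + 2468)/(sqrt(-7 + 64/(-12)) + (3 + 17*(-18))) = ((1542*(1/1437) + 561*(1/1219)) + 2468)/(sqrt(-7 + 64*(-1/12)) + (3 - 306)) = ((514/479 + 561/1219) + 2468)/(sqrt(-7 - 16/3) - 303) = (895285/583901 + 2468)/(sqrt(-37/3) - 303) = 1441962953/(583901*(I*sqrt(111)/3 - 303)) = 1441962953/(583901*(-303 + I*sqrt(111)/3))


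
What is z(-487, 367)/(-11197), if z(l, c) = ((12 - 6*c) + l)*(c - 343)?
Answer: 64248/11197 ≈ 5.7380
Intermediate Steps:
z(l, c) = (-343 + c)*(12 + l - 6*c) (z(l, c) = (12 + l - 6*c)*(-343 + c) = (-343 + c)*(12 + l - 6*c))
z(-487, 367)/(-11197) = (-4116 - 343*(-487) - 6*367**2 + 2070*367 + 367*(-487))/(-11197) = (-4116 + 167041 - 6*134689 + 759690 - 178729)*(-1/11197) = (-4116 + 167041 - 808134 + 759690 - 178729)*(-1/11197) = -64248*(-1/11197) = 64248/11197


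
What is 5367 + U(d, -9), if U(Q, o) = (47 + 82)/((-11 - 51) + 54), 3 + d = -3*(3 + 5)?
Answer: 42807/8 ≈ 5350.9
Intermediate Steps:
d = -27 (d = -3 - 3*(3 + 5) = -3 - 3*8 = -3 - 24 = -27)
U(Q, o) = -129/8 (U(Q, o) = 129/(-62 + 54) = 129/(-8) = 129*(-⅛) = -129/8)
5367 + U(d, -9) = 5367 - 129/8 = 42807/8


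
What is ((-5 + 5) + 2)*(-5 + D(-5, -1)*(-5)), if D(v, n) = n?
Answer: 0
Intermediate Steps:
((-5 + 5) + 2)*(-5 + D(-5, -1)*(-5)) = ((-5 + 5) + 2)*(-5 - 1*(-5)) = (0 + 2)*(-5 + 5) = 2*0 = 0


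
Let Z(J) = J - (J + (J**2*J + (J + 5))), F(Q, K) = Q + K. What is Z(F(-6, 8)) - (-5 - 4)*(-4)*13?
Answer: -483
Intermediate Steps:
F(Q, K) = K + Q
Z(J) = -5 - J - J**3 (Z(J) = J - (J + (J**3 + (5 + J))) = J - (J + (5 + J + J**3)) = J - (5 + J**3 + 2*J) = J + (-5 - J**3 - 2*J) = -5 - J - J**3)
Z(F(-6, 8)) - (-5 - 4)*(-4)*13 = (-5 - (8 - 6) - (8 - 6)**3) - (-5 - 4)*(-4)*13 = (-5 - 1*2 - 1*2**3) - (-9*(-4))*13 = (-5 - 2 - 1*8) - 36*13 = (-5 - 2 - 8) - 1*468 = -15 - 468 = -483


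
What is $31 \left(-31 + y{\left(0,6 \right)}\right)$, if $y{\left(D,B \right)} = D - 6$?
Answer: $-1147$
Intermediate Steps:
$y{\left(D,B \right)} = -6 + D$
$31 \left(-31 + y{\left(0,6 \right)}\right) = 31 \left(-31 + \left(-6 + 0\right)\right) = 31 \left(-31 - 6\right) = 31 \left(-37\right) = -1147$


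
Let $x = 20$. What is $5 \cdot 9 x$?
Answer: $900$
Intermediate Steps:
$5 \cdot 9 x = 5 \cdot 9 \cdot 20 = 45 \cdot 20 = 900$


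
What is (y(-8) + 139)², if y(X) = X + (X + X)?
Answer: 13225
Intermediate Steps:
y(X) = 3*X (y(X) = X + 2*X = 3*X)
(y(-8) + 139)² = (3*(-8) + 139)² = (-24 + 139)² = 115² = 13225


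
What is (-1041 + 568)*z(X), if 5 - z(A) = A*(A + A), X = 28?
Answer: 739299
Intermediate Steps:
z(A) = 5 - 2*A² (z(A) = 5 - A*(A + A) = 5 - A*2*A = 5 - 2*A²)
(-1041 + 568)*z(X) = (-1041 + 568)*(5 - 2*28²) = -473*(5 - 2*784) = -473*(5 - 1568) = -473*(-1563) = 739299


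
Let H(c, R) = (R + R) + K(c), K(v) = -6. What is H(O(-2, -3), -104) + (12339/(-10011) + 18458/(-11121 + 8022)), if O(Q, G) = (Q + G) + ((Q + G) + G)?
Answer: -2287392215/10341363 ≈ -221.19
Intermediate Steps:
O(Q, G) = 2*Q + 3*G (O(Q, G) = (G + Q) + ((G + Q) + G) = (G + Q) + (Q + 2*G) = 2*Q + 3*G)
H(c, R) = -6 + 2*R (H(c, R) = (R + R) - 6 = 2*R - 6 = -6 + 2*R)
H(O(-2, -3), -104) + (12339/(-10011) + 18458/(-11121 + 8022)) = (-6 + 2*(-104)) + (12339/(-10011) + 18458/(-11121 + 8022)) = (-6 - 208) + (12339*(-1/10011) + 18458/(-3099)) = -214 + (-4113/3337 + 18458*(-1/3099)) = -214 + (-4113/3337 - 18458/3099) = -214 - 74340533/10341363 = -2287392215/10341363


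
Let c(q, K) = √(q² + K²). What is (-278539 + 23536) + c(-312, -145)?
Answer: -255003 + √118369 ≈ -2.5466e+5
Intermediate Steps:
c(q, K) = √(K² + q²)
(-278539 + 23536) + c(-312, -145) = (-278539 + 23536) + √((-145)² + (-312)²) = -255003 + √(21025 + 97344) = -255003 + √118369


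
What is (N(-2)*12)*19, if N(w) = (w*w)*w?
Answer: -1824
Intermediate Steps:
N(w) = w**3 (N(w) = w**2*w = w**3)
(N(-2)*12)*19 = ((-2)**3*12)*19 = -8*12*19 = -96*19 = -1824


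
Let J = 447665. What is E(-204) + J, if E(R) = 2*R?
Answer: 447257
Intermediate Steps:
E(-204) + J = 2*(-204) + 447665 = -408 + 447665 = 447257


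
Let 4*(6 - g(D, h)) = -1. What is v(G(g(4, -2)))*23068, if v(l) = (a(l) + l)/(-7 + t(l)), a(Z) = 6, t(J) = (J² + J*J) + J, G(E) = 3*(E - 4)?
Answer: 2352936/727 ≈ 3236.5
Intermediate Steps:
g(D, h) = 25/4 (g(D, h) = 6 - ¼*(-1) = 6 + ¼ = 25/4)
G(E) = -12 + 3*E (G(E) = 3*(-4 + E) = -12 + 3*E)
t(J) = J + 2*J² (t(J) = (J² + J²) + J = 2*J² + J = J + 2*J²)
v(l) = (6 + l)/(-7 + l*(1 + 2*l))
v(G(g(4, -2)))*23068 = ((6 + (-12 + 3*(25/4)))/(-7 + (-12 + 3*(25/4))*(1 + 2*(-12 + 3*(25/4)))))*23068 = ((6 + (-12 + 75/4))/(-7 + (-12 + 75/4)*(1 + 2*(-12 + 75/4))))*23068 = ((6 + 27/4)/(-7 + 27*(1 + 2*(27/4))/4))*23068 = ((51/4)/(-7 + 27*(1 + 27/2)/4))*23068 = ((51/4)/(-7 + (27/4)*(29/2)))*23068 = ((51/4)/(-7 + 783/8))*23068 = ((51/4)/(727/8))*23068 = ((8/727)*(51/4))*23068 = (102/727)*23068 = 2352936/727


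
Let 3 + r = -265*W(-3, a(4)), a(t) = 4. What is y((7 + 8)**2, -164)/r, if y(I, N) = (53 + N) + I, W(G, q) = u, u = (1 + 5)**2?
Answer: -38/3181 ≈ -0.011946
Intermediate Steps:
u = 36 (u = 6**2 = 36)
W(G, q) = 36
y(I, N) = 53 + I + N
r = -9543 (r = -3 - 265*36 = -3 - 9540 = -9543)
y((7 + 8)**2, -164)/r = (53 + (7 + 8)**2 - 164)/(-9543) = (53 + 15**2 - 164)*(-1/9543) = (53 + 225 - 164)*(-1/9543) = 114*(-1/9543) = -38/3181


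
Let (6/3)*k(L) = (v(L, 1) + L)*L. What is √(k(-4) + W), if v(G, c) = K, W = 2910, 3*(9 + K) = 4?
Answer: 20*√66/3 ≈ 54.160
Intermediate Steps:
K = -23/3 (K = -9 + (⅓)*4 = -9 + 4/3 = -23/3 ≈ -7.6667)
v(G, c) = -23/3
k(L) = L*(-23/3 + L)/2 (k(L) = ((-23/3 + L)*L)/2 = (L*(-23/3 + L))/2 = L*(-23/3 + L)/2)
√(k(-4) + W) = √((⅙)*(-4)*(-23 + 3*(-4)) + 2910) = √((⅙)*(-4)*(-23 - 12) + 2910) = √((⅙)*(-4)*(-35) + 2910) = √(70/3 + 2910) = √(8800/3) = 20*√66/3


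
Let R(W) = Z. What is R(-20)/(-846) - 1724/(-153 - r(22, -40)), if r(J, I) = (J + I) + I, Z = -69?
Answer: 488353/26790 ≈ 18.229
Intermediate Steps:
r(J, I) = J + 2*I (r(J, I) = (I + J) + I = J + 2*I)
R(W) = -69
R(-20)/(-846) - 1724/(-153 - r(22, -40)) = -69/(-846) - 1724/(-153 - (22 + 2*(-40))) = -69*(-1/846) - 1724/(-153 - (22 - 80)) = 23/282 - 1724/(-153 - 1*(-58)) = 23/282 - 1724/(-153 + 58) = 23/282 - 1724/(-95) = 23/282 - 1724*(-1/95) = 23/282 + 1724/95 = 488353/26790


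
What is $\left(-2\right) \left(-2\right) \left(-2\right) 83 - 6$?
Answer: $-670$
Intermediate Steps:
$\left(-2\right) \left(-2\right) \left(-2\right) 83 - 6 = 4 \left(-2\right) 83 - 6 = \left(-8\right) 83 - 6 = -664 - 6 = -670$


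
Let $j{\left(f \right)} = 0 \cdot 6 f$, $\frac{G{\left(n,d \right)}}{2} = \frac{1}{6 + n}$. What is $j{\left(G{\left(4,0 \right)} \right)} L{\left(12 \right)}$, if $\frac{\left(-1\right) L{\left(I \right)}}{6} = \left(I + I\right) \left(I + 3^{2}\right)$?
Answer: $0$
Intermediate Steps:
$G{\left(n,d \right)} = \frac{2}{6 + n}$
$L{\left(I \right)} = - 12 I \left(9 + I\right)$ ($L{\left(I \right)} = - 6 \left(I + I\right) \left(I + 3^{2}\right) = - 6 \cdot 2 I \left(I + 9\right) = - 6 \cdot 2 I \left(9 + I\right) = - 12 I \left(9 + I\right)$)
$j{\left(f \right)} = 0$ ($j{\left(f \right)} = 0 f = 0$)
$j{\left(G{\left(4,0 \right)} \right)} L{\left(12 \right)} = 0 \left(\left(-12\right) 12 \left(9 + 12\right)\right) = 0 \left(\left(-12\right) 12 \cdot 21\right) = 0 \left(-3024\right) = 0$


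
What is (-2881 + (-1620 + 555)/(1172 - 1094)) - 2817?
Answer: -148503/26 ≈ -5711.7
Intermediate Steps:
(-2881 + (-1620 + 555)/(1172 - 1094)) - 2817 = (-2881 - 1065/78) - 2817 = (-2881 - 1065*1/78) - 2817 = (-2881 - 355/26) - 2817 = -75261/26 - 2817 = -148503/26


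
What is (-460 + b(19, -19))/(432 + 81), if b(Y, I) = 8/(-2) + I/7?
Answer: -121/133 ≈ -0.90977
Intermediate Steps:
b(Y, I) = -4 + I/7 (b(Y, I) = 8*(-½) + I*(⅐) = -4 + I/7)
(-460 + b(19, -19))/(432 + 81) = (-460 + (-4 + (⅐)*(-19)))/(432 + 81) = (-460 + (-4 - 19/7))/513 = (-460 - 47/7)*(1/513) = -3267/7*1/513 = -121/133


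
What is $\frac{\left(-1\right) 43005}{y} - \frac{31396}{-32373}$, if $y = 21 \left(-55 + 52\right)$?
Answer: $\frac{154908757}{226611} \approx 683.59$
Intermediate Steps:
$y = -63$ ($y = 21 \left(-3\right) = -63$)
$\frac{\left(-1\right) 43005}{y} - \frac{31396}{-32373} = \frac{\left(-1\right) 43005}{-63} - \frac{31396}{-32373} = \left(-43005\right) \left(- \frac{1}{63}\right) - - \frac{31396}{32373} = \frac{14335}{21} + \frac{31396}{32373} = \frac{154908757}{226611}$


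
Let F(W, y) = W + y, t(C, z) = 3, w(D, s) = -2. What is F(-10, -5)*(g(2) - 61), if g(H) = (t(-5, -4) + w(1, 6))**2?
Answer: 900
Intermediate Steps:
g(H) = 1 (g(H) = (3 - 2)**2 = 1**2 = 1)
F(-10, -5)*(g(2) - 61) = (-10 - 5)*(1 - 61) = -15*(-60) = 900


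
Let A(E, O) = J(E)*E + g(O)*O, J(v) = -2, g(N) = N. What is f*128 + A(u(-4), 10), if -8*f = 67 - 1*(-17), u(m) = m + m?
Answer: -1228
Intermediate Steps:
u(m) = 2*m
A(E, O) = O² - 2*E (A(E, O) = -2*E + O*O = -2*E + O² = O² - 2*E)
f = -21/2 (f = -(67 - 1*(-17))/8 = -(67 + 17)/8 = -⅛*84 = -21/2 ≈ -10.500)
f*128 + A(u(-4), 10) = -21/2*128 + (10² - 4*(-4)) = -1344 + (100 - 2*(-8)) = -1344 + (100 + 16) = -1344 + 116 = -1228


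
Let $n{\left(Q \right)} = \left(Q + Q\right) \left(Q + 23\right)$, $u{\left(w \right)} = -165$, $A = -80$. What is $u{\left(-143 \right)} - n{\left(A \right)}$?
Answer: $-9285$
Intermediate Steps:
$n{\left(Q \right)} = 2 Q \left(23 + Q\right)$
$u{\left(-143 \right)} - n{\left(A \right)} = -165 - 2 \left(-80\right) \left(23 - 80\right) = -165 - 2 \left(-80\right) \left(-57\right) = -165 - 9120 = -9285$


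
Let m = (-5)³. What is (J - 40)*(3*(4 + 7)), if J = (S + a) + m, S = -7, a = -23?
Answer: -6435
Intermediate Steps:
m = -125
J = -155 (J = (-7 - 23) - 125 = -30 - 125 = -155)
(J - 40)*(3*(4 + 7)) = (-155 - 40)*(3*(4 + 7)) = -585*11 = -195*33 = -6435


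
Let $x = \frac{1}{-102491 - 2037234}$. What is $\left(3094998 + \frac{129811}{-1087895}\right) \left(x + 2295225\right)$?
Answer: $\frac{16536003794175152079092476}{2327796128875} \approx 7.1037 \cdot 10^{12}$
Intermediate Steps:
$x = - \frac{1}{2139725}$ ($x = \frac{1}{-2139725} = - \frac{1}{2139725} \approx -4.6735 \cdot 10^{-7}$)
$\left(3094998 + \frac{129811}{-1087895}\right) \left(x + 2295225\right) = \left(3094998 + \frac{129811}{-1087895}\right) \left(- \frac{1}{2139725} + 2295225\right) = \left(3094998 + 129811 \left(- \frac{1}{1087895}\right)\right) \frac{4911150313124}{2139725} = \left(3094998 - \frac{129811}{1087895}\right) \frac{4911150313124}{2139725} = \frac{3367032719399}{1087895} \cdot \frac{4911150313124}{2139725} = \frac{16536003794175152079092476}{2327796128875}$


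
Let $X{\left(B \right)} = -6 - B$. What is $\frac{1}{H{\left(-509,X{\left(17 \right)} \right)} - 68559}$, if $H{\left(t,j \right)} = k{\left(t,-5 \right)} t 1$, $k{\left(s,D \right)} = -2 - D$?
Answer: $- \frac{1}{70086} \approx -1.4268 \cdot 10^{-5}$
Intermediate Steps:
$H{\left(t,j \right)} = 3 t$ ($H{\left(t,j \right)} = \left(-2 - -5\right) t 1 = \left(-2 + 5\right) t 1 = 3 t 1 = 3 t$)
$\frac{1}{H{\left(-509,X{\left(17 \right)} \right)} - 68559} = \frac{1}{3 \left(-509\right) - 68559} = \frac{1}{-1527 - 68559} = \frac{1}{-70086} = - \frac{1}{70086}$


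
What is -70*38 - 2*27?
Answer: -2714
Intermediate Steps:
-70*38 - 2*27 = -2660 - 54 = -2714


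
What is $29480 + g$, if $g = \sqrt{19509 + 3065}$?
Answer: $29480 + \sqrt{22574} \approx 29630.0$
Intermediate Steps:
$g = \sqrt{22574} \approx 150.25$
$29480 + g = 29480 + \sqrt{22574}$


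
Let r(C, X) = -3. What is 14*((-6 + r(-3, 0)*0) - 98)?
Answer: -1456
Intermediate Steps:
14*((-6 + r(-3, 0)*0) - 98) = 14*((-6 - 3*0) - 98) = 14*((-6 + 0) - 98) = 14*(-6 - 98) = 14*(-104) = -1456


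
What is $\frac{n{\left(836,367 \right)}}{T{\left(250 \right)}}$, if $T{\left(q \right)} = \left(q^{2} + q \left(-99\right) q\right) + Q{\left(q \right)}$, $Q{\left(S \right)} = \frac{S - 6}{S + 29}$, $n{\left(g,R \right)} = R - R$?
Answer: $0$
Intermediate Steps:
$n{\left(g,R \right)} = 0$
$Q{\left(S \right)} = \frac{-6 + S}{29 + S}$
$T{\left(q \right)} = - 98 q^{2} + \frac{-6 + q}{29 + q}$ ($T{\left(q \right)} = \left(q^{2} + q \left(-99\right) q\right) + \frac{-6 + q}{29 + q} = \left(q^{2} + - 99 q q\right) + \frac{-6 + q}{29 + q} = \left(q^{2} - 99 q^{2}\right) + \frac{-6 + q}{29 + q} = - 98 q^{2} + \frac{-6 + q}{29 + q}$)
$\frac{n{\left(836,367 \right)}}{T{\left(250 \right)}} = \frac{0}{\frac{1}{29 + 250} \left(-6 + 250 - 98 \cdot 250^{2} \left(29 + 250\right)\right)} = \frac{0}{\frac{1}{279} \left(-6 + 250 - 6125000 \cdot 279\right)} = \frac{0}{\frac{1}{279} \left(-6 + 250 - 1708875000\right)} = \frac{0}{\frac{1}{279} \left(-1708874756\right)} = \frac{0}{- \frac{1708874756}{279}} = 0 \left(- \frac{279}{1708874756}\right) = 0$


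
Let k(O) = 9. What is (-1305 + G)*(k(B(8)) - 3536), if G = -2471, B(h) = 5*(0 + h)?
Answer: 13317952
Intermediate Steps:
B(h) = 5*h
(-1305 + G)*(k(B(8)) - 3536) = (-1305 - 2471)*(9 - 3536) = -3776*(-3527) = 13317952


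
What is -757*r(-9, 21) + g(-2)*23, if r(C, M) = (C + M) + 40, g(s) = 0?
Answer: -39364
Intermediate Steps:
r(C, M) = 40 + C + M
-757*r(-9, 21) + g(-2)*23 = -757*(40 - 9 + 21) + 0*23 = -757*52 + 0 = -39364 + 0 = -39364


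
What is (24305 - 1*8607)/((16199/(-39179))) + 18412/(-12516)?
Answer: -11524009045/303513 ≈ -37969.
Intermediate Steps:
(24305 - 1*8607)/((16199/(-39179))) + 18412/(-12516) = (24305 - 8607)/((16199*(-1/39179))) + 18412*(-1/12516) = 15698/(-16199/39179) - 4603/3129 = 15698*(-39179/16199) - 4603/3129 = -3682826/97 - 4603/3129 = -11524009045/303513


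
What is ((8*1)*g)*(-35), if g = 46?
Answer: -12880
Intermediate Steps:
((8*1)*g)*(-35) = ((8*1)*46)*(-35) = (8*46)*(-35) = 368*(-35) = -12880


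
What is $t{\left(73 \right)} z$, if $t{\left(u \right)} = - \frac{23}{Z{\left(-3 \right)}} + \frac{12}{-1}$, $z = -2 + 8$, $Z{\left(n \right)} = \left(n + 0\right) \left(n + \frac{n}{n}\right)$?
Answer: $-95$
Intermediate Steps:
$Z{\left(n \right)} = n \left(1 + n\right)$ ($Z{\left(n \right)} = n \left(n + 1\right) = n \left(1 + n\right)$)
$z = 6$
$t{\left(u \right)} = - \frac{95}{6}$ ($t{\left(u \right)} = - \frac{23}{\left(-3\right) \left(1 - 3\right)} + \frac{12}{-1} = - \frac{23}{\left(-3\right) \left(-2\right)} + 12 \left(-1\right) = - \frac{23}{6} - 12 = - \frac{95}{6}$)
$t{\left(73 \right)} z = \left(- \frac{95}{6}\right) 6 = -95$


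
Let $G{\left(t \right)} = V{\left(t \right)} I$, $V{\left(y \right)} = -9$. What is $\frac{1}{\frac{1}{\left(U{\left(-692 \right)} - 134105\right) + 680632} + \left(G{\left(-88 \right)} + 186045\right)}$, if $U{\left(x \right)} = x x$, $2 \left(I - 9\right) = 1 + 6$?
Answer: $\frac{2050782}{381307024217} \approx 5.3783 \cdot 10^{-6}$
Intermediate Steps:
$I = \frac{25}{2}$ ($I = 9 + \frac{1 + 6}{2} = 9 + \frac{1}{2} \cdot 7 = 9 + \frac{7}{2} = \frac{25}{2} \approx 12.5$)
$U{\left(x \right)} = x^{2}$
$G{\left(t \right)} = - \frac{225}{2}$ ($G{\left(t \right)} = \left(-9\right) \frac{25}{2} = - \frac{225}{2}$)
$\frac{1}{\frac{1}{\left(U{\left(-692 \right)} - 134105\right) + 680632} + \left(G{\left(-88 \right)} + 186045\right)} = \frac{1}{\frac{1}{\left(\left(-692\right)^{2} - 134105\right) + 680632} + \left(- \frac{225}{2} + 186045\right)} = \frac{1}{\frac{1}{\left(478864 - 134105\right) + 680632} + \frac{371865}{2}} = \frac{1}{\frac{1}{344759 + 680632} + \frac{371865}{2}} = \frac{1}{\frac{1}{1025391} + \frac{371865}{2}} = \frac{1}{\frac{381307024217}{2050782}} = \frac{2050782}{381307024217}$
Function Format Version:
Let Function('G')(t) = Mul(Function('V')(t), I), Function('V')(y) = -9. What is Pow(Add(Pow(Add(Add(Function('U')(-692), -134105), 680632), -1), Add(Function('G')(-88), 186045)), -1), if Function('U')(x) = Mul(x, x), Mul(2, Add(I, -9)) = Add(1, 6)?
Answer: Rational(2050782, 381307024217) ≈ 5.3783e-6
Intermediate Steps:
I = Rational(25, 2) (I = Add(9, Mul(Rational(1, 2), Add(1, 6))) = Add(9, Mul(Rational(1, 2), 7)) = Add(9, Rational(7, 2)) = Rational(25, 2) ≈ 12.500)
Function('U')(x) = Pow(x, 2)
Function('G')(t) = Rational(-225, 2) (Function('G')(t) = Mul(-9, Rational(25, 2)) = Rational(-225, 2))
Pow(Add(Pow(Add(Add(Function('U')(-692), -134105), 680632), -1), Add(Function('G')(-88), 186045)), -1) = Pow(Add(Pow(Add(Add(Pow(-692, 2), -134105), 680632), -1), Add(Rational(-225, 2), 186045)), -1) = Pow(Add(Pow(Add(Add(478864, -134105), 680632), -1), Rational(371865, 2)), -1) = Pow(Add(Pow(Add(344759, 680632), -1), Rational(371865, 2)), -1) = Pow(Add(Pow(1025391, -1), Rational(371865, 2)), -1) = Pow(Add(Rational(1, 1025391), Rational(371865, 2)), -1) = Pow(Rational(381307024217, 2050782), -1) = Rational(2050782, 381307024217)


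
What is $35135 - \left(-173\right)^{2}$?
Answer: $5206$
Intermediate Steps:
$35135 - \left(-173\right)^{2} = 35135 - 29929 = 5206$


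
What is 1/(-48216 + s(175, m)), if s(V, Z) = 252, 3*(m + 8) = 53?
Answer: -1/47964 ≈ -2.0849e-5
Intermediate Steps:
m = 29/3 (m = -8 + (1/3)*53 = -8 + 53/3 = 29/3 ≈ 9.6667)
1/(-48216 + s(175, m)) = 1/(-48216 + 252) = 1/(-47964) = -1/47964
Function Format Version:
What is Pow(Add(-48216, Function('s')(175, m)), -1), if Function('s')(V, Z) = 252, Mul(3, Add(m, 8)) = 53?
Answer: Rational(-1, 47964) ≈ -2.0849e-5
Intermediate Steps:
m = Rational(29, 3) (m = Add(-8, Mul(Rational(1, 3), 53)) = Add(-8, Rational(53, 3)) = Rational(29, 3) ≈ 9.6667)
Pow(Add(-48216, Function('s')(175, m)), -1) = Pow(Add(-48216, 252), -1) = Pow(-47964, -1) = Rational(-1, 47964)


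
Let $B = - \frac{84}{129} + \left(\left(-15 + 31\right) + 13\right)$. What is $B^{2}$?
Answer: $\frac{1485961}{1849} \approx 803.66$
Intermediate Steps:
$B = \frac{1219}{43}$ ($B = \left(-84\right) \frac{1}{129} + \left(16 + 13\right) = - \frac{28}{43} + 29 = \frac{1219}{43} \approx 28.349$)
$B^{2} = \left(\frac{1219}{43}\right)^{2} = \frac{1485961}{1849}$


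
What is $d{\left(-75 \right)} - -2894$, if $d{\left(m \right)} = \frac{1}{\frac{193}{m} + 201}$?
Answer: $\frac{43068583}{14882} \approx 2894.0$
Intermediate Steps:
$d{\left(m \right)} = \frac{1}{201 + \frac{193}{m}}$
$d{\left(-75 \right)} - -2894 = - \frac{75}{193 + 201 \left(-75\right)} - -2894 = - \frac{75}{193 - 15075} + 2894 = - \frac{75}{-14882} + 2894 = \left(-75\right) \left(- \frac{1}{14882}\right) + 2894 = \frac{75}{14882} + 2894 = \frac{43068583}{14882}$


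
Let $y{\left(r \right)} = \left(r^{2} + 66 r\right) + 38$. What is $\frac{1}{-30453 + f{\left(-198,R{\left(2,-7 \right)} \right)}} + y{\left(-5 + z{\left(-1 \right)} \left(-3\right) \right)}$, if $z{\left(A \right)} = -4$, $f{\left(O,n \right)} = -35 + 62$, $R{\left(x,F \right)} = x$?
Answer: $\frac{16703873}{30426} \approx 549.0$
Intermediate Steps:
$f{\left(O,n \right)} = 27$
$y{\left(r \right)} = 38 + r^{2} + 66 r$
$\frac{1}{-30453 + f{\left(-198,R{\left(2,-7 \right)} \right)}} + y{\left(-5 + z{\left(-1 \right)} \left(-3\right) \right)} = \frac{1}{-30453 + 27} + \left(38 + \left(-5 - -12\right)^{2} + 66 \left(-5 - -12\right)\right) = \frac{1}{-30426} + \left(38 + \left(-5 + 12\right)^{2} + 66 \left(-5 + 12\right)\right) = - \frac{1}{30426} + \left(38 + 7^{2} + 66 \cdot 7\right) = - \frac{1}{30426} + \left(38 + 49 + 462\right) = - \frac{1}{30426} + 549 = \frac{16703873}{30426}$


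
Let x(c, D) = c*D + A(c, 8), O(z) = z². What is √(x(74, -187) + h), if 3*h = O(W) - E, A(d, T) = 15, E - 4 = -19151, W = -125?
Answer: I*√20091/3 ≈ 47.248*I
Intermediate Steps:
E = -19147 (E = 4 - 19151 = -19147)
x(c, D) = 15 + D*c (x(c, D) = c*D + 15 = D*c + 15 = 15 + D*c)
h = 34772/3 (h = ((-125)² - 1*(-19147))/3 = (15625 + 19147)/3 = (⅓)*34772 = 34772/3 ≈ 11591.)
√(x(74, -187) + h) = √((15 - 187*74) + 34772/3) = √((15 - 13838) + 34772/3) = √(-13823 + 34772/3) = √(-6697/3) = I*√20091/3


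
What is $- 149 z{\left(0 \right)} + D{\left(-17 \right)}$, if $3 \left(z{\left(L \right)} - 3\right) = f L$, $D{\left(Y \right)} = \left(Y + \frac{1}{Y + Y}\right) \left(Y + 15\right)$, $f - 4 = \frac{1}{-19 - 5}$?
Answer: $- \frac{7020}{17} \approx -412.94$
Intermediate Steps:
$f = \frac{95}{24}$ ($f = 4 + \frac{1}{-19 - 5} = 4 + \frac{1}{-24} = 4 - \frac{1}{24} = \frac{95}{24} \approx 3.9583$)
$D{\left(Y \right)} = \left(15 + Y\right) \left(Y + \frac{1}{2 Y}\right)$ ($D{\left(Y \right)} = \left(Y + \frac{1}{2 Y}\right) \left(15 + Y\right) = \left(15 + Y\right) \left(Y + \frac{1}{2 Y}\right)$)
$z{\left(L \right)} = 3 + \frac{95 L}{72}$ ($z{\left(L \right)} = 3 + \frac{\frac{95}{24} L}{3} = 3 + \frac{95 L}{72}$)
$- 149 z{\left(0 \right)} + D{\left(-17 \right)} = - 149 \left(3 + \frac{95}{72} \cdot 0\right) + \left(\frac{1}{2} + \left(-17\right)^{2} + 15 \left(-17\right) + \frac{15}{2 \left(-17\right)}\right) = - 149 \left(3 + 0\right) + \left(\frac{1}{2} + 289 - 255 + \frac{15}{2} \left(- \frac{1}{17}\right)\right) = \left(-149\right) 3 + \left(\frac{1}{2} + 289 - 255 - \frac{15}{34}\right) = -447 + \frac{579}{17} = - \frac{7020}{17}$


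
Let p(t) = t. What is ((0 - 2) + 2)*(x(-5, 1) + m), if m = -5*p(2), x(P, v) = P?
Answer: 0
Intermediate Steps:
m = -10 (m = -5*2 = -10)
((0 - 2) + 2)*(x(-5, 1) + m) = ((0 - 2) + 2)*(-5 - 10) = (-2 + 2)*(-15) = 0*(-15) = 0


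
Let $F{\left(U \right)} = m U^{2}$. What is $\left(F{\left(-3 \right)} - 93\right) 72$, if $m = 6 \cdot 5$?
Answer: $12744$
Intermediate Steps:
$m = 30$
$F{\left(U \right)} = 30 U^{2}$
$\left(F{\left(-3 \right)} - 93\right) 72 = \left(30 \left(-3\right)^{2} - 93\right) 72 = \left(30 \cdot 9 - 93\right) 72 = \left(270 - 93\right) 72 = 177 \cdot 72 = 12744$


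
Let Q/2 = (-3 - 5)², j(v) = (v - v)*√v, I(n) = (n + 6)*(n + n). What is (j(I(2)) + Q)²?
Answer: 16384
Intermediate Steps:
I(n) = 2*n*(6 + n) (I(n) = (6 + n)*(2*n) = 2*n*(6 + n))
j(v) = 0 (j(v) = 0*√v = 0)
Q = 128 (Q = 2*(-3 - 5)² = 2*(-8)² = 2*64 = 128)
(j(I(2)) + Q)² = (0 + 128)² = 128² = 16384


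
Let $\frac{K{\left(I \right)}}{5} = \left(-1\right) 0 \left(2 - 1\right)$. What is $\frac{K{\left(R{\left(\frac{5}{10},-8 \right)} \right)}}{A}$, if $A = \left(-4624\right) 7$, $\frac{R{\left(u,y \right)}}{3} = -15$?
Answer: $0$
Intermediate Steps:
$R{\left(u,y \right)} = -45$ ($R{\left(u,y \right)} = 3 \left(-15\right) = -45$)
$K{\left(I \right)} = 0$ ($K{\left(I \right)} = 5 \left(-1\right) 0 \left(2 - 1\right) = 5 \cdot 0 \cdot 1 = 5 \cdot 0 = 0$)
$A = -32368$
$\frac{K{\left(R{\left(\frac{5}{10},-8 \right)} \right)}}{A} = \frac{0}{-32368} = 0 \left(- \frac{1}{32368}\right) = 0$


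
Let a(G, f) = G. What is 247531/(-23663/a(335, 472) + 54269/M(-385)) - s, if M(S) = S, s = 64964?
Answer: -360963381481/5458074 ≈ -66134.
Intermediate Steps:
247531/(-23663/a(335, 472) + 54269/M(-385)) - s = 247531/(-23663/335 + 54269/(-385)) - 1*64964 = 247531/(-23663*1/335 + 54269*(-1/385)) - 64964 = 247531/(-23663/335 - 54269/385) - 64964 = 247531/(-5458074/25795) - 64964 = 247531*(-25795/5458074) - 64964 = -6385062145/5458074 - 64964 = -360963381481/5458074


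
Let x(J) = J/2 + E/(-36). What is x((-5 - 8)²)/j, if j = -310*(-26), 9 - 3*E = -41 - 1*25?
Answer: 3017/290160 ≈ 0.010398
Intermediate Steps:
E = 25 (E = 3 - (-41 - 1*25)/3 = 3 - (-41 - 25)/3 = 3 - ⅓*(-66) = 3 + 22 = 25)
x(J) = -25/36 + J/2 (x(J) = J/2 + 25/(-36) = J*(½) + 25*(-1/36) = J/2 - 25/36 = -25/36 + J/2)
j = 8060
x((-5 - 8)²)/j = (-25/36 + (-5 - 8)²/2)/8060 = (-25/36 + (½)*(-13)²)*(1/8060) = (-25/36 + (½)*169)*(1/8060) = (-25/36 + 169/2)*(1/8060) = (3017/36)*(1/8060) = 3017/290160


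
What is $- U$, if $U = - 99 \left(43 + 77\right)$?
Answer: $11880$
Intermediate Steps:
$U = -11880$ ($U = \left(-99\right) 120 = -11880$)
$- U = \left(-1\right) \left(-11880\right) = 11880$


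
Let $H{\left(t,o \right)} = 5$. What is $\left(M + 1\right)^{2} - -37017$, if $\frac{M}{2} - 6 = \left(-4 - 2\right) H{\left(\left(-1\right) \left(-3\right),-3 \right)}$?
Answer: $39226$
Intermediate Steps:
$M = -48$ ($M = 12 + 2 \left(-4 - 2\right) 5 = 12 + 2 \left(\left(-6\right) 5\right) = 12 + 2 \left(-30\right) = 12 - 60 = -48$)
$\left(M + 1\right)^{2} - -37017 = \left(-48 + 1\right)^{2} - -37017 = \left(-47\right)^{2} + 37017 = 2209 + 37017 = 39226$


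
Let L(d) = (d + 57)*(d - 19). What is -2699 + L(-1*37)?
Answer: -3819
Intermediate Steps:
L(d) = (-19 + d)*(57 + d) (L(d) = (57 + d)*(-19 + d) = (-19 + d)*(57 + d))
-2699 + L(-1*37) = -2699 + (-1083 + (-1*37)**2 + 38*(-1*37)) = -2699 + (-1083 + (-37)**2 + 38*(-37)) = -2699 + (-1083 + 1369 - 1406) = -2699 - 1120 = -3819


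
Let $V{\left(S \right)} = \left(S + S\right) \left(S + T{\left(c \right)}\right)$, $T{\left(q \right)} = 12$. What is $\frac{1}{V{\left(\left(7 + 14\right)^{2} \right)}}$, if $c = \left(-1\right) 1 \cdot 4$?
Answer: $\frac{1}{399546} \approx 2.5028 \cdot 10^{-6}$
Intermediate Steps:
$c = -4$ ($c = \left(-1\right) 4 = -4$)
$V{\left(S \right)} = 2 S \left(12 + S\right)$ ($V{\left(S \right)} = \left(S + S\right) \left(S + 12\right) = 2 S \left(12 + S\right)$)
$\frac{1}{V{\left(\left(7 + 14\right)^{2} \right)}} = \frac{1}{2 \left(7 + 14\right)^{2} \left(12 + \left(7 + 14\right)^{2}\right)} = \frac{1}{2 \cdot 21^{2} \left(12 + 21^{2}\right)} = \frac{1}{2 \cdot 441 \left(12 + 441\right)} = \frac{1}{2 \cdot 441 \cdot 453} = \frac{1}{399546}$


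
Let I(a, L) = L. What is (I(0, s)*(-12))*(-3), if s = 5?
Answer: 180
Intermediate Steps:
(I(0, s)*(-12))*(-3) = (5*(-12))*(-3) = -60*(-3) = 180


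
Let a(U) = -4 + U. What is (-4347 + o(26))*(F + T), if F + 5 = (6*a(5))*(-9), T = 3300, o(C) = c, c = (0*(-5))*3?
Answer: -14088627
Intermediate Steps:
c = 0 (c = 0*3 = 0)
o(C) = 0
F = -59 (F = -5 + (6*(-4 + 5))*(-9) = -5 + (6*1)*(-9) = -5 + 6*(-9) = -5 - 54 = -59)
(-4347 + o(26))*(F + T) = (-4347 + 0)*(-59 + 3300) = -4347*3241 = -14088627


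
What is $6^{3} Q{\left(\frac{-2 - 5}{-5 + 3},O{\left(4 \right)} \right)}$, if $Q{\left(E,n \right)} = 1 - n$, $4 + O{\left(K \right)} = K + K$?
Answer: $-648$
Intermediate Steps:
$O{\left(K \right)} = -4 + 2 K$ ($O{\left(K \right)} = -4 + \left(K + K\right) = -4 + 2 K$)
$6^{3} Q{\left(\frac{-2 - 5}{-5 + 3},O{\left(4 \right)} \right)} = 6^{3} \left(1 - \left(-4 + 2 \cdot 4\right)\right) = 216 \left(1 - \left(-4 + 8\right)\right) = 216 \left(1 - 4\right) = 216 \left(-3\right) = -648$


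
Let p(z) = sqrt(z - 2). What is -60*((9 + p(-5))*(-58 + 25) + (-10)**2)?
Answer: 11820 + 1980*I*sqrt(7) ≈ 11820.0 + 5238.6*I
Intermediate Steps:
p(z) = sqrt(-2 + z)
-60*((9 + p(-5))*(-58 + 25) + (-10)**2) = -60*((9 + sqrt(-2 - 5))*(-58 + 25) + (-10)**2) = -60*((9 + sqrt(-7))*(-33) + 100) = -60*((9 + I*sqrt(7))*(-33) + 100) = -60*((-297 - 33*I*sqrt(7)) + 100) = -60*(-197 - 33*I*sqrt(7)) = 11820 + 1980*I*sqrt(7)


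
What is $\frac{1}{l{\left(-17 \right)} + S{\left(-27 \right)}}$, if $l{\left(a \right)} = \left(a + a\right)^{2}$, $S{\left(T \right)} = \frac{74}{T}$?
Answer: $\frac{27}{31138} \approx 0.00086711$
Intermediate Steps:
$l{\left(a \right)} = 4 a^{2}$ ($l{\left(a \right)} = \left(2 a\right)^{2} = 4 a^{2}$)
$\frac{1}{l{\left(-17 \right)} + S{\left(-27 \right)}} = \frac{1}{4 \left(-17\right)^{2} + \frac{74}{-27}} = \frac{1}{4 \cdot 289 + 74 \left(- \frac{1}{27}\right)} = \frac{1}{1156 - \frac{74}{27}} = \frac{1}{\frac{31138}{27}} = \frac{27}{31138}$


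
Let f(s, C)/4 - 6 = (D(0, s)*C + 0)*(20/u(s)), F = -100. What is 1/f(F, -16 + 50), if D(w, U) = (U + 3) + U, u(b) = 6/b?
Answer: 3/26792072 ≈ 1.1197e-7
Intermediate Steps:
D(w, U) = 3 + 2*U (D(w, U) = (3 + U) + U = 3 + 2*U)
f(s, C) = 24 + 40*C*s*(3 + 2*s)/3 (f(s, C) = 24 + 4*(((3 + 2*s)*C + 0)*(20/((6/s)))) = 24 + 4*((C*(3 + 2*s) + 0)*(20*(s/6))) = 24 + 4*((C*(3 + 2*s))*(10*s/3)) = 24 + 4*(10*C*s*(3 + 2*s)/3) = 24 + 40*C*s*(3 + 2*s)/3)
1/f(F, -16 + 50) = 1/(24 + (40/3)*(-16 + 50)*(-100)*(3 + 2*(-100))) = 1/(24 + (40/3)*34*(-100)*(3 - 200)) = 1/(24 + (40/3)*34*(-100)*(-197)) = 1/(24 + 26792000/3) = 1/(26792072/3) = 3/26792072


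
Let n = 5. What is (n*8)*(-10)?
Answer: -400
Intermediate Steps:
(n*8)*(-10) = (5*8)*(-10) = 40*(-10) = -400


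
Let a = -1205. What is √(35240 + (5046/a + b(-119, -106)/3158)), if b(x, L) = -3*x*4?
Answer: 46*√60285456442970/1902695 ≈ 187.71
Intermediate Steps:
b(x, L) = -12*x
√(35240 + (5046/a + b(-119, -106)/3158)) = √(35240 + (5046/(-1205) - 12*(-119)/3158)) = √(35240 + (5046*(-1/1205) + 1428*(1/3158))) = √(35240 + (-5046/1205 + 714/1579)) = √(35240 - 7107264/1902695) = √(67043864536/1902695) = 46*√60285456442970/1902695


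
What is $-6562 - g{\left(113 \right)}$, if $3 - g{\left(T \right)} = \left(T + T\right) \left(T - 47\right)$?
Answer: $8351$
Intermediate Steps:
$g{\left(T \right)} = 3 - 2 T \left(-47 + T\right)$ ($g{\left(T \right)} = 3 - \left(T + T\right) \left(T - 47\right) = 3 - 2 T \left(-47 + T\right)$)
$-6562 - g{\left(113 \right)} = -6562 - \left(3 - 2 \cdot 113^{2} + 94 \cdot 113\right) = -6562 - \left(3 - 25538 + 10622\right) = -6562 - -14913 = -6562 + 14913 = 8351$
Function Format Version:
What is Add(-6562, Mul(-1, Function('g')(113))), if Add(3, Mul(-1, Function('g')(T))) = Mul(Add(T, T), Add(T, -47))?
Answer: 8351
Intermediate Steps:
Function('g')(T) = Add(3, Mul(-2, T, Add(-47, T))) (Function('g')(T) = Add(3, Mul(-1, Mul(Add(T, T), Add(T, -47)))) = Add(3, Mul(-1, Mul(Mul(2, T), Add(-47, T)))) = Add(3, Mul(-1, Mul(2, T, Add(-47, T)))) = Add(3, Mul(-2, T, Add(-47, T))))
Add(-6562, Mul(-1, Function('g')(113))) = Add(-6562, Mul(-1, Add(3, Mul(-2, Pow(113, 2)), Mul(94, 113)))) = Add(-6562, Mul(-1, Add(3, Mul(-2, 12769), 10622))) = Add(-6562, Mul(-1, Add(3, -25538, 10622))) = Add(-6562, Mul(-1, -14913)) = Add(-6562, 14913) = 8351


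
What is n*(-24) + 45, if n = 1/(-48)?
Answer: 91/2 ≈ 45.500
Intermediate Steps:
n = -1/48 ≈ -0.020833
n*(-24) + 45 = -1/48*(-24) + 45 = 1/2 + 45 = 91/2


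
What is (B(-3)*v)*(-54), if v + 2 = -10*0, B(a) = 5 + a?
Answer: 216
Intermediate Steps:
v = -2 (v = -2 - 10*0 = -2 + 0 = -2)
(B(-3)*v)*(-54) = ((5 - 3)*(-2))*(-54) = (2*(-2))*(-54) = -4*(-54) = 216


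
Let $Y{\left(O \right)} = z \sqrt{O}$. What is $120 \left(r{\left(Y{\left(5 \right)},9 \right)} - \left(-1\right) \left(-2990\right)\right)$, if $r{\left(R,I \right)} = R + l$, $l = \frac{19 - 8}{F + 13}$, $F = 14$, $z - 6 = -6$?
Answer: $- \frac{3228760}{9} \approx -3.5875 \cdot 10^{5}$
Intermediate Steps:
$z = 0$ ($z = 6 - 6 = 0$)
$Y{\left(O \right)} = 0$ ($Y{\left(O \right)} = 0 \sqrt{O} = 0$)
$l = \frac{11}{27}$ ($l = \frac{19 - 8}{14 + 13} = \frac{11}{27} \approx 0.40741$)
$r{\left(R,I \right)} = \frac{11}{27} + R$ ($r{\left(R,I \right)} = R + \frac{11}{27} = \frac{11}{27} + R$)
$120 \left(r{\left(Y{\left(5 \right)},9 \right)} - \left(-1\right) \left(-2990\right)\right) = 120 \left(\left(\frac{11}{27} + 0\right) - \left(-1\right) \left(-2990\right)\right) = 120 \left(\frac{11}{27} - 2990\right) = 120 \left(- \frac{80719}{27}\right) = - \frac{3228760}{9}$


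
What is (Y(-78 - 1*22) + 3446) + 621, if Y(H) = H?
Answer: 3967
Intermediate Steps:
(Y(-78 - 1*22) + 3446) + 621 = ((-78 - 1*22) + 3446) + 621 = ((-78 - 22) + 3446) + 621 = (-100 + 3446) + 621 = 3346 + 621 = 3967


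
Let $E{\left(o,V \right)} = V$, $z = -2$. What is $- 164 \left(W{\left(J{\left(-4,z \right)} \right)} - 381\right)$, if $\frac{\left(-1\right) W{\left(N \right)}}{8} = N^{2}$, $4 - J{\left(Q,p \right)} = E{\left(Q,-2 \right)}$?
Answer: $109716$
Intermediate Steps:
$J{\left(Q,p \right)} = 6$ ($J{\left(Q,p \right)} = 4 - -2 = 4 + 2 = 6$)
$W{\left(N \right)} = - 8 N^{2}$
$- 164 \left(W{\left(J{\left(-4,z \right)} \right)} - 381\right) = - 164 \left(- 8 \cdot 6^{2} - 381\right) = - 164 \left(\left(-8\right) 36 - 381\right) = - 164 \left(-288 - 381\right) = \left(-164\right) \left(-669\right) = 109716$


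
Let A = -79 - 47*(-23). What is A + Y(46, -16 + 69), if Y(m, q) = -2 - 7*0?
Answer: 1000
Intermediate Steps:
Y(m, q) = -2 (Y(m, q) = -2 + 0 = -2)
A = 1002 (A = -79 + 1081 = 1002)
A + Y(46, -16 + 69) = 1002 - 2 = 1000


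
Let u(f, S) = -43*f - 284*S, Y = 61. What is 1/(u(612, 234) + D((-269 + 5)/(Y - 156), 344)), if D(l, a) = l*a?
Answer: -95/8722524 ≈ -1.0891e-5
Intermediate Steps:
D(l, a) = a*l
u(f, S) = -284*S - 43*f
1/(u(612, 234) + D((-269 + 5)/(Y - 156), 344)) = 1/((-284*234 - 43*612) + 344*((-269 + 5)/(61 - 156))) = 1/((-66456 - 26316) + 344*(-264/(-95))) = 1/(-92772 + 344*(-264*(-1/95))) = 1/(-92772 + 344*(264/95)) = 1/(-92772 + 90816/95) = 1/(-8722524/95) = -95/8722524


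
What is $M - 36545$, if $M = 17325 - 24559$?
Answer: $-43779$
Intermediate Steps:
$M = -7234$ ($M = 17325 - 24559 = -7234$)
$M - 36545 = -7234 - 36545 = -43779$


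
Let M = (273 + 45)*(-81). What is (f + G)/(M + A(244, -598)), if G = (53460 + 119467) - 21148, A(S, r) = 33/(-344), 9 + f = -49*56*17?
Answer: -36161968/8860785 ≈ -4.0811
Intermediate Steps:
f = -46657 (f = -9 - 49*56*17 = -9 - 2744*17 = -9 - 46648 = -46657)
A(S, r) = -33/344 (A(S, r) = 33*(-1/344) = -33/344)
G = 151779 (G = 172927 - 21148 = 151779)
M = -25758 (M = 318*(-81) = -25758)
(f + G)/(M + A(244, -598)) = (-46657 + 151779)/(-25758 - 33/344) = 105122/(-8860785/344) = 105122*(-344/8860785) = -36161968/8860785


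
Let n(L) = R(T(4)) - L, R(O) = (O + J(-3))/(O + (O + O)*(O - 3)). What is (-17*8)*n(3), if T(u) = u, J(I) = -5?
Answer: 1258/3 ≈ 419.33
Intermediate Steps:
R(O) = (-5 + O)/(O + 2*O*(-3 + O)) (R(O) = (O - 5)/(O + (O + O)*(O - 3)) = (-5 + O)/(O + (2*O)*(-3 + O)) = (-5 + O)/(O + 2*O*(-3 + O)))
n(L) = -1/12 - L (n(L) = (-5 + 4)/(4*(-5 + 2*4)) - L = (1/4)*(-1)/(-5 + 8) - L = (1/4)*(-1)/3 - L = (1/4)*(1/3)*(-1) - L = -1/12 - L)
(-17*8)*n(3) = (-17*8)*(-1/12 - 1*3) = -136*(-1/12 - 3) = -136*(-37/12) = 1258/3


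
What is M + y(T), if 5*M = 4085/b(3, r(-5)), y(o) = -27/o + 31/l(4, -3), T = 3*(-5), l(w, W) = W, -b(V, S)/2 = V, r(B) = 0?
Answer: -1447/10 ≈ -144.70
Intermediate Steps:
b(V, S) = -2*V
T = -15
y(o) = -31/3 - 27/o (y(o) = -27/o + 31/(-3) = -27/o + 31*(-⅓) = -27/o - 31/3 = -31/3 - 27/o)
M = -817/6 (M = (4085/((-2*3)))/5 = (4085/(-6))/5 = (4085*(-⅙))/5 = (⅕)*(-4085/6) = -817/6 ≈ -136.17)
M + y(T) = -817/6 + (-31/3 - 27/(-15)) = -817/6 + (-31/3 - 27*(-1/15)) = -817/6 + (-31/3 + 9/5) = -817/6 - 128/15 = -1447/10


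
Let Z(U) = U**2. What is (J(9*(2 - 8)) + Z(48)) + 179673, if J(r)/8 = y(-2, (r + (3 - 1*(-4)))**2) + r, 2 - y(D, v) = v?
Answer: 163889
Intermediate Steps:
y(D, v) = 2 - v
J(r) = 16 - 8*(7 + r)**2 + 8*r (J(r) = 8*((2 - (r + (3 - 1*(-4)))**2) + r) = 8*((2 - (r + (3 + 4))**2) + r) = 8*((2 - (r + 7)**2) + r) = 8*((2 - (7 + r)**2) + r) = 8*(2 + r - (7 + r)**2) = 16 - 8*(7 + r)**2 + 8*r)
(J(9*(2 - 8)) + Z(48)) + 179673 = ((16 - 8*(7 + 9*(2 - 8))**2 + 8*(9*(2 - 8))) + 48**2) + 179673 = ((16 - 8*(7 + 9*(-6))**2 + 8*(9*(-6))) + 2304) + 179673 = ((16 - 8*(7 - 54)**2 + 8*(-54)) + 2304) + 179673 = ((16 - 8*(-47)**2 - 432) + 2304) + 179673 = ((16 - 8*2209 - 432) + 2304) + 179673 = ((16 - 17672 - 432) + 2304) + 179673 = (-18088 + 2304) + 179673 = -15784 + 179673 = 163889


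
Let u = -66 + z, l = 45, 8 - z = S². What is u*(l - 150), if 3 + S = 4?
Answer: 6195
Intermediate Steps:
S = 1 (S = -3 + 4 = 1)
z = 7 (z = 8 - 1*1² = 8 - 1*1 = 8 - 1 = 7)
u = -59 (u = -66 + 7 = -59)
u*(l - 150) = -59*(45 - 150) = -59*(-105) = 6195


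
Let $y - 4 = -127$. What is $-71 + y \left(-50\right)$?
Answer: $6079$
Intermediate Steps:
$y = -123$ ($y = 4 - 127 = -123$)
$-71 + y \left(-50\right) = -71 - -6150 = -71 + 6150 = 6079$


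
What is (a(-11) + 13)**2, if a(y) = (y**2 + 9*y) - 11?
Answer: 576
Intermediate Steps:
a(y) = -11 + y**2 + 9*y
(a(-11) + 13)**2 = ((-11 + (-11)**2 + 9*(-11)) + 13)**2 = ((-11 + 121 - 99) + 13)**2 = (11 + 13)**2 = 24**2 = 576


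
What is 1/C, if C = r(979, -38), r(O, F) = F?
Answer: -1/38 ≈ -0.026316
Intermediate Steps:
C = -38
1/C = 1/(-38) = -1/38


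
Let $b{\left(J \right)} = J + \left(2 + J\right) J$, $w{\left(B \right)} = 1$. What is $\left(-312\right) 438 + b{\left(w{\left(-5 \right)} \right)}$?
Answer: $-136652$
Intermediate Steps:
$b{\left(J \right)} = J + J \left(2 + J\right)$
$\left(-312\right) 438 + b{\left(w{\left(-5 \right)} \right)} = \left(-312\right) 438 + 1 \left(3 + 1\right) = -136656 + 1 \cdot 4 = -136656 + 4 = -136652$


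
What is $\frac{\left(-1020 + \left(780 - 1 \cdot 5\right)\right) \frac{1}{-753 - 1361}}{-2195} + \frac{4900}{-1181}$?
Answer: $- \frac{649640467}{156574618} \approx -4.1491$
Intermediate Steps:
$\frac{\left(-1020 + \left(780 - 1 \cdot 5\right)\right) \frac{1}{-753 - 1361}}{-2195} + \frac{4900}{-1181} = \frac{-1020 + \left(780 - 5\right)}{-2114} \left(- \frac{1}{2195}\right) + 4900 \left(- \frac{1}{1181}\right) = \left(-1020 + \left(780 - 5\right)\right) \left(- \frac{1}{2114}\right) \left(- \frac{1}{2195}\right) - \frac{4900}{1181} = \left(-1020 + 775\right) \left(- \frac{1}{2114}\right) \left(- \frac{1}{2195}\right) - \frac{4900}{1181} = \left(-245\right) \left(- \frac{1}{2114}\right) \left(- \frac{1}{2195}\right) - \frac{4900}{1181} = \frac{35}{302} \left(- \frac{1}{2195}\right) - \frac{4900}{1181} = - \frac{7}{132578} - \frac{4900}{1181} = - \frac{649640467}{156574618}$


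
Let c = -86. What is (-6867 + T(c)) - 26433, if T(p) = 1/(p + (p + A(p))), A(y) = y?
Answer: -8591401/258 ≈ -33300.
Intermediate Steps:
T(p) = 1/(3*p) (T(p) = 1/(p + (p + p)) = 1/(p + 2*p) = 1/(3*p))
(-6867 + T(c)) - 26433 = (-6867 + (1/3)/(-86)) - 26433 = (-6867 + (1/3)*(-1/86)) - 26433 = (-6867 - 1/258) - 26433 = -1771687/258 - 26433 = -8591401/258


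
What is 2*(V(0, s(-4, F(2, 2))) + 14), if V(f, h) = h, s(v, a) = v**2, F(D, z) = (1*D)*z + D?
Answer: 60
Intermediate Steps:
F(D, z) = D + D*z (F(D, z) = D*z + D = D + D*z)
2*(V(0, s(-4, F(2, 2))) + 14) = 2*((-4)**2 + 14) = 2*(16 + 14) = 2*30 = 60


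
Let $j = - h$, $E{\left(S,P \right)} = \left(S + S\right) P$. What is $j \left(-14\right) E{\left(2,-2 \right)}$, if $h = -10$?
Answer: $1120$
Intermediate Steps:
$E{\left(S,P \right)} = 2 P S$ ($E{\left(S,P \right)} = 2 S P = 2 P S$)
$j = 10$ ($j = \left(-1\right) \left(-10\right) = 10$)
$j \left(-14\right) E{\left(2,-2 \right)} = 10 \left(-14\right) 2 \left(-2\right) 2 = \left(-140\right) \left(-8\right) = 1120$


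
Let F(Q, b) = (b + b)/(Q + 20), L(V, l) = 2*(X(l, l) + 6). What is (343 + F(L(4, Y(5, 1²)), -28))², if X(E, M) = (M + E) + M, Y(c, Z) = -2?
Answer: 2893401/25 ≈ 1.1574e+5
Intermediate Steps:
X(E, M) = E + 2*M (X(E, M) = (E + M) + M = E + 2*M)
L(V, l) = 12 + 6*l (L(V, l) = 2*((l + 2*l) + 6) = 2*(3*l + 6) = 2*(6 + 3*l) = 12 + 6*l)
F(Q, b) = 2*b/(20 + Q) (F(Q, b) = (2*b)/(20 + Q) = 2*b/(20 + Q))
(343 + F(L(4, Y(5, 1²)), -28))² = (343 + 2*(-28)/(20 + (12 + 6*(-2))))² = (343 + 2*(-28)/(20 + (12 - 12)))² = (343 + 2*(-28)/(20 + 0))² = (343 + 2*(-28)/20)² = (343 + 2*(-28)*(1/20))² = (343 - 14/5)² = (1701/5)² = 2893401/25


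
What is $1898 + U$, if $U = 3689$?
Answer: $5587$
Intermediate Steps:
$1898 + U = 1898 + 3689 = 5587$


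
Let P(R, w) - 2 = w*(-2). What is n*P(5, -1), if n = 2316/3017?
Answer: 9264/3017 ≈ 3.0706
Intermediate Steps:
P(R, w) = 2 - 2*w (P(R, w) = 2 + w*(-2) = 2 - 2*w)
n = 2316/3017 (n = 2316*(1/3017) = 2316/3017 ≈ 0.76765)
n*P(5, -1) = 2316*(2 - 2*(-1))/3017 = 2316*(2 + 2)/3017 = (2316/3017)*4 = 9264/3017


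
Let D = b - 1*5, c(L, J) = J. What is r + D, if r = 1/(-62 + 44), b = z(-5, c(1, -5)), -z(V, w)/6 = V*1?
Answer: 449/18 ≈ 24.944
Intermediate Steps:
z(V, w) = -6*V
b = 30 (b = -6*(-5) = 30)
r = -1/18 (r = 1/(-18) = -1/18 ≈ -0.055556)
D = 25 (D = 30 - 1*5 = 30 - 5 = 25)
r + D = -1/18 + 25 = 449/18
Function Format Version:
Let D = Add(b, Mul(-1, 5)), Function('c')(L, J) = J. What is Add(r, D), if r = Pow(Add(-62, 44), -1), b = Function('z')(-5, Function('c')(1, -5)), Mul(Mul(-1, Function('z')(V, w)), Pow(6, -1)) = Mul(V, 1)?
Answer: Rational(449, 18) ≈ 24.944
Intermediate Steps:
Function('z')(V, w) = Mul(-6, V) (Function('z')(V, w) = Mul(-6, Mul(V, 1)) = Mul(-6, V))
b = 30 (b = Mul(-6, -5) = 30)
r = Rational(-1, 18) (r = Pow(-18, -1) = Rational(-1, 18) ≈ -0.055556)
D = 25 (D = Add(30, Mul(-1, 5)) = Add(30, -5) = 25)
Add(r, D) = Add(Rational(-1, 18), 25) = Rational(449, 18)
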